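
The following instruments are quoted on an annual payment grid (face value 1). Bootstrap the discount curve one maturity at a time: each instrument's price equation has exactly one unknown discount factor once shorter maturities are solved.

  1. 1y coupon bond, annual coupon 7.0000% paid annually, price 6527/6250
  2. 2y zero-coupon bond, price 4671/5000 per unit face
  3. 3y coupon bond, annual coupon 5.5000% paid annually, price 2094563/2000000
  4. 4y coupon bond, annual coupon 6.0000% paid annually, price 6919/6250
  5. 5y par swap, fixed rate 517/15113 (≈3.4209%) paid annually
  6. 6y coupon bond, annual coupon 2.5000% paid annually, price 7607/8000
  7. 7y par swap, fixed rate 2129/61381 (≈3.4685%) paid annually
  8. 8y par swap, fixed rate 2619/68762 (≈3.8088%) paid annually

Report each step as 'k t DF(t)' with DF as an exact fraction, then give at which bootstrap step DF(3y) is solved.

1 1 122/125
2 2 4671/5000
3 3 8931/10000
4 4 8857/10000
5 5 8449/10000
6 6 8171/10000
7 7 7871/10000
8 8 7381/10000
DF(3y) is solved at step 3

step 1 [1y] bond c/1=7/100: DF=(6527/6250 − 7/100·(0))/(1+7/100) = 122/125 ≈ 0.976000
step 2 [2y] zero: DF = P = 4671/5000 ≈ 0.934200
step 3 [3y] bond c/1=11/200: DF=(2094563/2000000 − 11/200·(0.976000+0.934200))/(1+11/200) = 8931/10000 ≈ 0.893100
step 4 [4y] bond c/1=3/50: DF=(6919/6250 − 3/50·(0.976000+0.934200+0.893100))/(1+3/50) = 8857/10000 ≈ 0.885700
step 5 [5y] swap r/1=517/15113: DF=(1 − 517/15113·(0.976000+0.934200+0.893100+0.885700))/(1+517/15113) = 8449/10000 ≈ 0.844900
step 6 [6y] bond c/1=1/40: DF=(7607/8000 − 1/40·(0.976000+0.934200+0.893100+0.885700+0.844900))/(1+1/40) = 8171/10000 ≈ 0.817100
step 7 [7y] swap r/1=2129/61381: DF=(1 − 2129/61381·(0.976000+0.934200+0.893100+0.885700+0.844900+0.817100))/(1+2129/61381) = 7871/10000 ≈ 0.787100
step 8 [8y] swap r/1=2619/68762: DF=(1 − 2619/68762·(0.976000+0.934200+0.893100+0.885700+0.844900+0.817100+0.787100))/(1+2619/68762) = 7381/10000 ≈ 0.738100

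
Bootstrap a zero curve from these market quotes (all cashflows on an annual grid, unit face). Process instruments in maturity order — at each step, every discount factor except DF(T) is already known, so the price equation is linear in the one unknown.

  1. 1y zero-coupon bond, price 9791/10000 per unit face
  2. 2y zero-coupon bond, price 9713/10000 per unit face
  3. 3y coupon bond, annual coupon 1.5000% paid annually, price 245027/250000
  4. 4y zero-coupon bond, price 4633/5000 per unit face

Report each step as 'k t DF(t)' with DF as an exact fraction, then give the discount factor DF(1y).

step 1 [1y] zero: DF = P = 9791/10000 ≈ 0.979100
step 2 [2y] zero: DF = P = 9713/10000 ≈ 0.971300
step 3 [3y] bond c/1=3/200: DF=(245027/250000 − 3/200·(0.979100+0.971300))/(1+3/200) = 1171/1250 ≈ 0.936800
step 4 [4y] zero: DF = P = 4633/5000 ≈ 0.926600

1 1 9791/10000
2 2 9713/10000
3 3 1171/1250
4 4 4633/5000
DF(1y) = 9791/10000 ≈ 0.979100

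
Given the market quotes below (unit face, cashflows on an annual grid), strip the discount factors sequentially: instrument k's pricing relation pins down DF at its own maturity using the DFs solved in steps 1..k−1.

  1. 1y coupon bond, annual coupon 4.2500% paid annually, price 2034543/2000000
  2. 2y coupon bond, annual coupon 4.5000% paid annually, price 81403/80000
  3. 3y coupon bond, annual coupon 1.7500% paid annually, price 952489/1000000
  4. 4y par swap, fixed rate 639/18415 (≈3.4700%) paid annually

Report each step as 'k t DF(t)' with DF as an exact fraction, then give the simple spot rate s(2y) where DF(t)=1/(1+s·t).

1 1 4879/5000
2 2 9317/10000
3 3 9033/10000
4 4 4361/5000
s(2y) = (1/(9317/10000) − 1)/(2) = 683/18634 ≈ 3.6653%

step 1 [1y] bond c/1=17/400: DF=(2034543/2000000 − 17/400·(0))/(1+17/400) = 4879/5000 ≈ 0.975800
step 2 [2y] bond c/1=9/200: DF=(81403/80000 − 9/200·(0.975800))/(1+9/200) = 9317/10000 ≈ 0.931700
step 3 [3y] bond c/1=7/400: DF=(952489/1000000 − 7/400·(0.975800+0.931700))/(1+7/400) = 9033/10000 ≈ 0.903300
step 4 [4y] swap r/1=639/18415: DF=(1 − 639/18415·(0.975800+0.931700+0.903300))/(1+639/18415) = 4361/5000 ≈ 0.872200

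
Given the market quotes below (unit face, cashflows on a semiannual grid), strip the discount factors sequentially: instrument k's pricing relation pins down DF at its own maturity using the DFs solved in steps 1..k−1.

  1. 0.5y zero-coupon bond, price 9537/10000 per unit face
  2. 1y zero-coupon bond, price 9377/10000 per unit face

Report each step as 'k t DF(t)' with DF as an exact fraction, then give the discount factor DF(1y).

1 1/2 9537/10000
2 1 9377/10000
DF(1y) = 9377/10000 ≈ 0.937700

step 1 [0.5y] zero: DF = P = 9537/10000 ≈ 0.953700
step 2 [1y] zero: DF = P = 9377/10000 ≈ 0.937700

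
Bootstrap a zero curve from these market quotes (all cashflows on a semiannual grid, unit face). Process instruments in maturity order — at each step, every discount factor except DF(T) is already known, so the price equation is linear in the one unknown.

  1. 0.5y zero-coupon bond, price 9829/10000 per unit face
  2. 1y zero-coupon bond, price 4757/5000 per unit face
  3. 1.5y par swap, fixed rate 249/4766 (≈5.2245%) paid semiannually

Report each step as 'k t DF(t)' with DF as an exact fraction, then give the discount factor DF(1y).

1 1/2 9829/10000
2 1 4757/5000
3 3/2 9253/10000
DF(1y) = 4757/5000 ≈ 0.951400

step 1 [0.5y] zero: DF = P = 9829/10000 ≈ 0.982900
step 2 [1y] zero: DF = P = 4757/5000 ≈ 0.951400
step 3 [1.5y] swap r/2=249/9532: DF=(1 − 249/9532·(0.982900+0.951400))/(1+249/9532) = 9253/10000 ≈ 0.925300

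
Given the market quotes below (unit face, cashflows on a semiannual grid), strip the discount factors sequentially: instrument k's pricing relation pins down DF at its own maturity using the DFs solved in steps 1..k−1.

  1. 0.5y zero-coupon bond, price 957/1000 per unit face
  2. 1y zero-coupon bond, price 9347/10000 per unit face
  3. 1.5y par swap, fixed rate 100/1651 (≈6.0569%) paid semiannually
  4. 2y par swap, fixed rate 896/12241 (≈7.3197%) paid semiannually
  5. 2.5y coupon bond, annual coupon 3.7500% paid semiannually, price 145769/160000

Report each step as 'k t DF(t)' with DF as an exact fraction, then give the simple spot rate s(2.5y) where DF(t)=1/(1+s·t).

1 1/2 957/1000
2 1 9347/10000
3 3/2 183/200
4 2 541/625
5 5/2 8267/10000
s(2.5y) = (1/(8267/10000) − 1)/(5/2) = 3466/41335 ≈ 8.3851%

step 1 [0.5y] zero: DF = P = 957/1000 ≈ 0.957000
step 2 [1y] zero: DF = P = 9347/10000 ≈ 0.934700
step 3 [1.5y] swap r/2=50/1651: DF=(1 − 50/1651·(0.957000+0.934700))/(1+50/1651) = 183/200 ≈ 0.915000
step 4 [2y] swap r/2=448/12241: DF=(1 − 448/12241·(0.957000+0.934700+0.915000))/(1+448/12241) = 541/625 ≈ 0.865600
step 5 [2.5y] bond c/2=3/160: DF=(145769/160000 − 3/160·(0.957000+0.934700+0.915000+0.865600))/(1+3/160) = 8267/10000 ≈ 0.826700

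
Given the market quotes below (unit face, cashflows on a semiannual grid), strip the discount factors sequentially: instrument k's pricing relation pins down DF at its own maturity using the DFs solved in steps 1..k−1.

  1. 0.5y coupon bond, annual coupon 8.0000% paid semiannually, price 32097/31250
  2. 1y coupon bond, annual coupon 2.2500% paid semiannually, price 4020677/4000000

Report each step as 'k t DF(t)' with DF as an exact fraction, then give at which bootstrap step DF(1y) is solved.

1 1/2 2469/2500
2 1 983/1000
DF(1y) is solved at step 2

step 1 [0.5y] bond c/2=1/25: DF=(32097/31250 − 1/25·(0))/(1+1/25) = 2469/2500 ≈ 0.987600
step 2 [1y] bond c/2=9/800: DF=(4020677/4000000 − 9/800·(0.987600))/(1+9/800) = 983/1000 ≈ 0.983000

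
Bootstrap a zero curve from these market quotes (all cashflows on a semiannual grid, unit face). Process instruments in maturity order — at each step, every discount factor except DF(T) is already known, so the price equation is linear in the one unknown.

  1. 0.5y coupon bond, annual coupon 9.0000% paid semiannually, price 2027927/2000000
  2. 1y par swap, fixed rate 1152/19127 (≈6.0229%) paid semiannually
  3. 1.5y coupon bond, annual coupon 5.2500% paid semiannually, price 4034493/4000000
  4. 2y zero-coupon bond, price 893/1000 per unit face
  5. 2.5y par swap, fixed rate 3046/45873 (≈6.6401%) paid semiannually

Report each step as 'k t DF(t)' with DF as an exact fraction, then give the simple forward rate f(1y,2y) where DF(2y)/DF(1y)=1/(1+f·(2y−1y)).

1 1/2 9703/10000
2 1 589/625
3 3/2 9339/10000
4 2 893/1000
5 5/2 8477/10000
f(1y,2y) = ((589/625)/(893/1000) − 1)/(1) = 13/235 ≈ 5.5319%

step 1 [0.5y] bond c/2=9/200: DF=(2027927/2000000 − 9/200·(0))/(1+9/200) = 9703/10000 ≈ 0.970300
step 2 [1y] swap r/2=576/19127: DF=(1 − 576/19127·(0.970300))/(1+576/19127) = 589/625 ≈ 0.942400
step 3 [1.5y] bond c/2=21/800: DF=(4034493/4000000 − 21/800·(0.970300+0.942400))/(1+21/800) = 9339/10000 ≈ 0.933900
step 4 [2y] zero: DF = P = 893/1000 ≈ 0.893000
step 5 [2.5y] swap r/2=1523/45873: DF=(1 − 1523/45873·(0.970300+0.942400+0.933900+0.893000))/(1+1523/45873) = 8477/10000 ≈ 0.847700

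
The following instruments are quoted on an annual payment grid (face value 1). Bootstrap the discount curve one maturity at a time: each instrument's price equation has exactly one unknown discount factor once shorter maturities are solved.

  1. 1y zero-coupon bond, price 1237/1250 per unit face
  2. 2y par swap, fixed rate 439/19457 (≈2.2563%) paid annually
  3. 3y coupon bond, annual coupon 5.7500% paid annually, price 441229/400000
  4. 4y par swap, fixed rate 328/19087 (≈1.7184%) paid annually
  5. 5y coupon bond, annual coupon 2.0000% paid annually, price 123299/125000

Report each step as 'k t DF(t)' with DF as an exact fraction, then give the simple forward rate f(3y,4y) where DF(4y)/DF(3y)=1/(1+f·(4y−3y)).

step 1 [1y] zero: DF = P = 1237/1250 ≈ 0.989600
step 2 [2y] swap r/1=439/19457: DF=(1 − 439/19457·(0.989600))/(1+439/19457) = 9561/10000 ≈ 0.956100
step 3 [3y] bond c/1=23/400: DF=(441229/400000 − 23/400·(0.989600+0.956100))/(1+23/400) = 9373/10000 ≈ 0.937300
step 4 [4y] swap r/1=328/19087: DF=(1 − 328/19087·(0.989600+0.956100+0.937300))/(1+328/19087) = 584/625 ≈ 0.934400
step 5 [5y] bond c/1=1/50: DF=(123299/125000 − 1/50·(0.989600+0.956100+0.937300+0.934400))/(1+1/50) = 4461/5000 ≈ 0.892200

1 1 1237/1250
2 2 9561/10000
3 3 9373/10000
4 4 584/625
5 5 4461/5000
f(3y,4y) = ((9373/10000)/(584/625) − 1)/(1) = 29/9344 ≈ 0.3104%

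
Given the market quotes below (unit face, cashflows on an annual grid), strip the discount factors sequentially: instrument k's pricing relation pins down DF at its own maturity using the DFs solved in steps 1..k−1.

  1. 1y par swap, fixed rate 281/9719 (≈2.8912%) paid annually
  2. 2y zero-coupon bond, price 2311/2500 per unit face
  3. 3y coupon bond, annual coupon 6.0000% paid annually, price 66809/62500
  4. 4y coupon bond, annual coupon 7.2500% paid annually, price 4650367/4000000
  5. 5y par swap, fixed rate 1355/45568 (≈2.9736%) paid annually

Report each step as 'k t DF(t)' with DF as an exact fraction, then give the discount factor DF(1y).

1 1 9719/10000
2 2 2311/2500
3 3 9011/10000
4 4 8949/10000
5 5 1729/2000
DF(1y) = 9719/10000 ≈ 0.971900

step 1 [1y] swap r/1=281/9719: DF=(1 − 281/9719·(0))/(1+281/9719) = 9719/10000 ≈ 0.971900
step 2 [2y] zero: DF = P = 2311/2500 ≈ 0.924400
step 3 [3y] bond c/1=3/50: DF=(66809/62500 − 3/50·(0.971900+0.924400))/(1+3/50) = 9011/10000 ≈ 0.901100
step 4 [4y] bond c/1=29/400: DF=(4650367/4000000 − 29/400·(0.971900+0.924400+0.901100))/(1+29/400) = 8949/10000 ≈ 0.894900
step 5 [5y] swap r/1=1355/45568: DF=(1 − 1355/45568·(0.971900+0.924400+0.901100+0.894900))/(1+1355/45568) = 1729/2000 ≈ 0.864500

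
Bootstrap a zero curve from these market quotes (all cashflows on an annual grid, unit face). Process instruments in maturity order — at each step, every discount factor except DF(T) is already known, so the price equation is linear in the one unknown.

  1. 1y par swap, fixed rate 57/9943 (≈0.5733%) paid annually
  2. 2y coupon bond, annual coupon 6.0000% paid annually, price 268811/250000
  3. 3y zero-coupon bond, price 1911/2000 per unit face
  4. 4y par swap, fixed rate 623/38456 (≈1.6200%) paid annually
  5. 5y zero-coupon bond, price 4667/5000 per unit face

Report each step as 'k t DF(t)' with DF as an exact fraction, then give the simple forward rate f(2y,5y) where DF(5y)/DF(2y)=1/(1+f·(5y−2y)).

1 1 9943/10000
2 2 9581/10000
3 3 1911/2000
4 4 9377/10000
5 5 4667/5000
f(2y,5y) = ((9581/10000)/(4667/5000) − 1)/(3) = 19/2154 ≈ 0.8821%

step 1 [1y] swap r/1=57/9943: DF=(1 − 57/9943·(0))/(1+57/9943) = 9943/10000 ≈ 0.994300
step 2 [2y] bond c/1=3/50: DF=(268811/250000 − 3/50·(0.994300))/(1+3/50) = 9581/10000 ≈ 0.958100
step 3 [3y] zero: DF = P = 1911/2000 ≈ 0.955500
step 4 [4y] swap r/1=623/38456: DF=(1 − 623/38456·(0.994300+0.958100+0.955500))/(1+623/38456) = 9377/10000 ≈ 0.937700
step 5 [5y] zero: DF = P = 4667/5000 ≈ 0.933400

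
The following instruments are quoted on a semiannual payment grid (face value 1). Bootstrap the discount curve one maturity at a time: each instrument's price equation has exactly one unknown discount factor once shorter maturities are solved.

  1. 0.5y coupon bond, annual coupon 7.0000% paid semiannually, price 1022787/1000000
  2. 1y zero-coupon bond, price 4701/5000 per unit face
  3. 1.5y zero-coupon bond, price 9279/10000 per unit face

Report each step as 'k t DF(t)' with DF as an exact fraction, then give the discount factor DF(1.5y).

1 1/2 4941/5000
2 1 4701/5000
3 3/2 9279/10000
DF(1.5y) = 9279/10000 ≈ 0.927900

step 1 [0.5y] bond c/2=7/200: DF=(1022787/1000000 − 7/200·(0))/(1+7/200) = 4941/5000 ≈ 0.988200
step 2 [1y] zero: DF = P = 4701/5000 ≈ 0.940200
step 3 [1.5y] zero: DF = P = 9279/10000 ≈ 0.927900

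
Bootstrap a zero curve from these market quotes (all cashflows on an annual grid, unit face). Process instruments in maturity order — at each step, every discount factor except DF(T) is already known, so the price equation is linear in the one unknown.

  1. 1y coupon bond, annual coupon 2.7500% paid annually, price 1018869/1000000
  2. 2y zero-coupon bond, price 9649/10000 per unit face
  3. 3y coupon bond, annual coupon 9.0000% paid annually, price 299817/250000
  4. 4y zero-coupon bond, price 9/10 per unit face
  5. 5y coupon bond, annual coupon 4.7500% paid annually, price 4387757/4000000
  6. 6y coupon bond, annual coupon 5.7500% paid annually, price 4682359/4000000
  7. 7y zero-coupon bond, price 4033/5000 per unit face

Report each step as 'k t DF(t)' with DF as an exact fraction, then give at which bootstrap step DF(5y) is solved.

1 1 2479/2500
2 2 9649/10000
3 3 9387/10000
4 4 9/10
5 5 8751/10000
6 6 853/1000
7 7 4033/5000
DF(5y) is solved at step 5

step 1 [1y] bond c/1=11/400: DF=(1018869/1000000 − 11/400·(0))/(1+11/400) = 2479/2500 ≈ 0.991600
step 2 [2y] zero: DF = P = 9649/10000 ≈ 0.964900
step 3 [3y] bond c/1=9/100: DF=(299817/250000 − 9/100·(0.991600+0.964900))/(1+9/100) = 9387/10000 ≈ 0.938700
step 4 [4y] zero: DF = P = 9/10 ≈ 0.900000
step 5 [5y] bond c/1=19/400: DF=(4387757/4000000 − 19/400·(0.991600+0.964900+0.938700+0.900000))/(1+19/400) = 8751/10000 ≈ 0.875100
step 6 [6y] bond c/1=23/400: DF=(4682359/4000000 − 23/400·(0.991600+0.964900+0.938700+0.900000+0.875100))/(1+23/400) = 853/1000 ≈ 0.853000
step 7 [7y] zero: DF = P = 4033/5000 ≈ 0.806600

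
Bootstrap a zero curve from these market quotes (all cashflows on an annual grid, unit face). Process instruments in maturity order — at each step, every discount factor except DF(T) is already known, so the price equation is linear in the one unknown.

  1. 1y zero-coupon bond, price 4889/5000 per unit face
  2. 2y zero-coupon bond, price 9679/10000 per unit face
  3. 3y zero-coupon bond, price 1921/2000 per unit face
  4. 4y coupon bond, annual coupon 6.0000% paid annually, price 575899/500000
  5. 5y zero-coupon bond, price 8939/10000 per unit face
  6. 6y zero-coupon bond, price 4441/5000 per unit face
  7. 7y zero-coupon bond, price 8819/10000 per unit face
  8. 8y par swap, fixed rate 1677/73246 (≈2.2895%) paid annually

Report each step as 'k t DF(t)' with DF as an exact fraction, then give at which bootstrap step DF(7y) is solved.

1 1 4889/5000
2 2 9679/10000
3 3 1921/2000
4 4 9221/10000
5 5 8939/10000
6 6 4441/5000
7 7 8819/10000
8 8 8323/10000
DF(7y) is solved at step 7

step 1 [1y] zero: DF = P = 4889/5000 ≈ 0.977800
step 2 [2y] zero: DF = P = 9679/10000 ≈ 0.967900
step 3 [3y] zero: DF = P = 1921/2000 ≈ 0.960500
step 4 [4y] bond c/1=3/50: DF=(575899/500000 − 3/50·(0.977800+0.967900+0.960500))/(1+3/50) = 9221/10000 ≈ 0.922100
step 5 [5y] zero: DF = P = 8939/10000 ≈ 0.893900
step 6 [6y] zero: DF = P = 4441/5000 ≈ 0.888200
step 7 [7y] zero: DF = P = 8819/10000 ≈ 0.881900
step 8 [8y] swap r/1=1677/73246: DF=(1 − 1677/73246·(0.977800+0.967900+0.960500+0.922100+0.893900+0.888200+0.881900))/(1+1677/73246) = 8323/10000 ≈ 0.832300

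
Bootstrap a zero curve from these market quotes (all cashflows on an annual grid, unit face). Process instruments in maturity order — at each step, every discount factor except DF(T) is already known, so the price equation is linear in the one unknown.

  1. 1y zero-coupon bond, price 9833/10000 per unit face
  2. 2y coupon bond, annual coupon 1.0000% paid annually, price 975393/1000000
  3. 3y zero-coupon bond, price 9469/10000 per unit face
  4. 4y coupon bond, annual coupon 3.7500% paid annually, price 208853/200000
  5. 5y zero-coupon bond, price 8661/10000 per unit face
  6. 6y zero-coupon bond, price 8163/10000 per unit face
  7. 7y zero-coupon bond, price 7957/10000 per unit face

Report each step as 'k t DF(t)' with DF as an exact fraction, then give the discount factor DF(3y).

1 1 9833/10000
2 2 239/250
3 3 9469/10000
4 4 4511/5000
5 5 8661/10000
6 6 8163/10000
7 7 7957/10000
DF(3y) = 9469/10000 ≈ 0.946900

step 1 [1y] zero: DF = P = 9833/10000 ≈ 0.983300
step 2 [2y] bond c/1=1/100: DF=(975393/1000000 − 1/100·(0.983300))/(1+1/100) = 239/250 ≈ 0.956000
step 3 [3y] zero: DF = P = 9469/10000 ≈ 0.946900
step 4 [4y] bond c/1=3/80: DF=(208853/200000 − 3/80·(0.983300+0.956000+0.946900))/(1+3/80) = 4511/5000 ≈ 0.902200
step 5 [5y] zero: DF = P = 8661/10000 ≈ 0.866100
step 6 [6y] zero: DF = P = 8163/10000 ≈ 0.816300
step 7 [7y] zero: DF = P = 7957/10000 ≈ 0.795700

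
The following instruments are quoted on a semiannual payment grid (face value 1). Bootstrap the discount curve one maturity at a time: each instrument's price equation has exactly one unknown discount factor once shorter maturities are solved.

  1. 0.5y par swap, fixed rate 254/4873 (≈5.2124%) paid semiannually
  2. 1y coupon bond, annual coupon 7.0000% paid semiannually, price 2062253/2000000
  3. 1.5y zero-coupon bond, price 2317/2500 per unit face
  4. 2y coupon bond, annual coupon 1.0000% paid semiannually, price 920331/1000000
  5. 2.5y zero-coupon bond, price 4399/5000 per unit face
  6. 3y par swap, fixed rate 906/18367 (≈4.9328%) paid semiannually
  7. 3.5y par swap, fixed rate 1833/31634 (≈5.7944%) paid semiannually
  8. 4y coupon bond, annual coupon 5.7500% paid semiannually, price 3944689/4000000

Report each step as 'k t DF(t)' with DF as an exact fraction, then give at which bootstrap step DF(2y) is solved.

1 1/2 4873/5000
2 1 9633/10000
3 3/2 2317/2500
4 2 1803/2000
5 5/2 4399/5000
6 3 8641/10000
7 7/2 8167/10000
8 4 3909/5000
DF(2y) is solved at step 4

step 1 [0.5y] swap r/2=127/4873: DF=(1 − 127/4873·(0))/(1+127/4873) = 4873/5000 ≈ 0.974600
step 2 [1y] bond c/2=7/200: DF=(2062253/2000000 − 7/200·(0.974600))/(1+7/200) = 9633/10000 ≈ 0.963300
step 3 [1.5y] zero: DF = P = 2317/2500 ≈ 0.926800
step 4 [2y] bond c/2=1/200: DF=(920331/1000000 − 1/200·(0.974600+0.963300+0.926800))/(1+1/200) = 1803/2000 ≈ 0.901500
step 5 [2.5y] zero: DF = P = 4399/5000 ≈ 0.879800
step 6 [3y] swap r/2=453/18367: DF=(1 − 453/18367·(0.974600+0.963300+0.926800+0.901500+0.879800))/(1+453/18367) = 8641/10000 ≈ 0.864100
step 7 [3.5y] swap r/2=1833/63268: DF=(1 − 1833/63268·(0.974600+0.963300+0.926800+0.901500+0.879800+0.864100))/(1+1833/63268) = 8167/10000 ≈ 0.816700
step 8 [4y] bond c/2=23/800: DF=(3944689/4000000 − 23/800·(0.974600+0.963300+0.926800+0.901500+0.879800+0.864100+0.816700))/(1+23/800) = 3909/5000 ≈ 0.781800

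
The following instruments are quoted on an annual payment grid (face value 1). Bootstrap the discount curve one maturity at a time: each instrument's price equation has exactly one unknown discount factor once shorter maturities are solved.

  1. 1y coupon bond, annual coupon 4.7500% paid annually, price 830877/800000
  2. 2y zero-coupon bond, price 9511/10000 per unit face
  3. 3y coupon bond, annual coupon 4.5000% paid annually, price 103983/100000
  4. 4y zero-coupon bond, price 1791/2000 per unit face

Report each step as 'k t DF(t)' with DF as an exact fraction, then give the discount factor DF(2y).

step 1 [1y] bond c/1=19/400: DF=(830877/800000 − 19/400·(0))/(1+19/400) = 1983/2000 ≈ 0.991500
step 2 [2y] zero: DF = P = 9511/10000 ≈ 0.951100
step 3 [3y] bond c/1=9/200: DF=(103983/100000 − 9/200·(0.991500+0.951100))/(1+9/200) = 4557/5000 ≈ 0.911400
step 4 [4y] zero: DF = P = 1791/2000 ≈ 0.895500

1 1 1983/2000
2 2 9511/10000
3 3 4557/5000
4 4 1791/2000
DF(2y) = 9511/10000 ≈ 0.951100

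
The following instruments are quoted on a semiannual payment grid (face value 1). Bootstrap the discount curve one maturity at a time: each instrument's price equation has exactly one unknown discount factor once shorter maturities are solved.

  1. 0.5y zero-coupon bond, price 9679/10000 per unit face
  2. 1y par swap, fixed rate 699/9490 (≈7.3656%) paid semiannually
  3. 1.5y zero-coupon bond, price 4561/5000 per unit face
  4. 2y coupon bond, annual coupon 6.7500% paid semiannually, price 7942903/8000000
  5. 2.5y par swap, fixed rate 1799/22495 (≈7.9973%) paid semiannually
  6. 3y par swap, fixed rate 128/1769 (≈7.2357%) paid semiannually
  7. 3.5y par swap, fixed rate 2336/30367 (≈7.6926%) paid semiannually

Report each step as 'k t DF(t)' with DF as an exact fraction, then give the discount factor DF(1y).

1 1/2 9679/10000
2 1 9301/10000
3 3/2 4561/5000
4 2 8687/10000
5 5/2 8201/10000
6 3 101/125
7 7/2 479/625
DF(1y) = 9301/10000 ≈ 0.930100

step 1 [0.5y] zero: DF = P = 9679/10000 ≈ 0.967900
step 2 [1y] swap r/2=699/18980: DF=(1 − 699/18980·(0.967900))/(1+699/18980) = 9301/10000 ≈ 0.930100
step 3 [1.5y] zero: DF = P = 4561/5000 ≈ 0.912200
step 4 [2y] bond c/2=27/800: DF=(7942903/8000000 − 27/800·(0.967900+0.930100+0.912200))/(1+27/800) = 8687/10000 ≈ 0.868700
step 5 [2.5y] swap r/2=1799/44990: DF=(1 − 1799/44990·(0.967900+0.930100+0.912200+0.868700))/(1+1799/44990) = 8201/10000 ≈ 0.820100
step 6 [3y] swap r/2=64/1769: DF=(1 − 64/1769·(0.967900+0.930100+0.912200+0.868700+0.820100))/(1+64/1769) = 101/125 ≈ 0.808000
step 7 [3.5y] swap r/2=1168/30367: DF=(1 − 1168/30367·(0.967900+0.930100+0.912200+0.868700+0.820100+0.808000))/(1+1168/30367) = 479/625 ≈ 0.766400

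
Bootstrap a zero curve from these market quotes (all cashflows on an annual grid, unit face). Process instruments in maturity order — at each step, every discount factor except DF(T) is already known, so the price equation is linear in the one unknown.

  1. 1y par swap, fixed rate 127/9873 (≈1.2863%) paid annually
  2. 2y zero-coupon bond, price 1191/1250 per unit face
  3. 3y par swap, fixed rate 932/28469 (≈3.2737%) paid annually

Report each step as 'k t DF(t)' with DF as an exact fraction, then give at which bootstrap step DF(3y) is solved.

step 1 [1y] swap r/1=127/9873: DF=(1 − 127/9873·(0))/(1+127/9873) = 9873/10000 ≈ 0.987300
step 2 [2y] zero: DF = P = 1191/1250 ≈ 0.952800
step 3 [3y] swap r/1=932/28469: DF=(1 − 932/28469·(0.987300+0.952800))/(1+932/28469) = 2267/2500 ≈ 0.906800

1 1 9873/10000
2 2 1191/1250
3 3 2267/2500
DF(3y) is solved at step 3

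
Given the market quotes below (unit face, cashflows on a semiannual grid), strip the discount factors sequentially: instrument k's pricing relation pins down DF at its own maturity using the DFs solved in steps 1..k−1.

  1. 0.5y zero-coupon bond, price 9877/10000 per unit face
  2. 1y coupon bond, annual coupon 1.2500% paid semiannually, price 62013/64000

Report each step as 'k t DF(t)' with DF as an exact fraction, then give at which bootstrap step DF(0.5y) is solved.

step 1 [0.5y] zero: DF = P = 9877/10000 ≈ 0.987700
step 2 [1y] bond c/2=1/160: DF=(62013/64000 − 1/160·(0.987700))/(1+1/160) = 598/625 ≈ 0.956800

1 1/2 9877/10000
2 1 598/625
DF(0.5y) is solved at step 1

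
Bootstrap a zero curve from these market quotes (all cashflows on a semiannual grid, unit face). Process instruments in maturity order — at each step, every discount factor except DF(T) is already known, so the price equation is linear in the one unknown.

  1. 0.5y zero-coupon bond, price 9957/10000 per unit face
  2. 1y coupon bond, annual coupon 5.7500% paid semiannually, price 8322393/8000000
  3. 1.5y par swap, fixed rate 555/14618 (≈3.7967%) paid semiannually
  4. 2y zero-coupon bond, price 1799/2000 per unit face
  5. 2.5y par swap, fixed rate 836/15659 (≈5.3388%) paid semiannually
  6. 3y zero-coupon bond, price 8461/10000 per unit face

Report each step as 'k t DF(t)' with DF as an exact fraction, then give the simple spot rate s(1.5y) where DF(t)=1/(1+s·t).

step 1 [0.5y] zero: DF = P = 9957/10000 ≈ 0.995700
step 2 [1y] bond c/2=23/800: DF=(8322393/8000000 − 23/800·(0.995700))/(1+23/800) = 4917/5000 ≈ 0.983400
step 3 [1.5y] swap r/2=555/29236: DF=(1 − 555/29236·(0.995700+0.983400))/(1+555/29236) = 1889/2000 ≈ 0.944500
step 4 [2y] zero: DF = P = 1799/2000 ≈ 0.899500
step 5 [2.5y] swap r/2=418/15659: DF=(1 − 418/15659·(0.995700+0.983400+0.944500+0.899500))/(1+418/15659) = 4373/5000 ≈ 0.874600
step 6 [3y] zero: DF = P = 8461/10000 ≈ 0.846100

1 1/2 9957/10000
2 1 4917/5000
3 3/2 1889/2000
4 2 1799/2000
5 5/2 4373/5000
6 3 8461/10000
s(1.5y) = (1/(1889/2000) − 1)/(3/2) = 74/1889 ≈ 3.9174%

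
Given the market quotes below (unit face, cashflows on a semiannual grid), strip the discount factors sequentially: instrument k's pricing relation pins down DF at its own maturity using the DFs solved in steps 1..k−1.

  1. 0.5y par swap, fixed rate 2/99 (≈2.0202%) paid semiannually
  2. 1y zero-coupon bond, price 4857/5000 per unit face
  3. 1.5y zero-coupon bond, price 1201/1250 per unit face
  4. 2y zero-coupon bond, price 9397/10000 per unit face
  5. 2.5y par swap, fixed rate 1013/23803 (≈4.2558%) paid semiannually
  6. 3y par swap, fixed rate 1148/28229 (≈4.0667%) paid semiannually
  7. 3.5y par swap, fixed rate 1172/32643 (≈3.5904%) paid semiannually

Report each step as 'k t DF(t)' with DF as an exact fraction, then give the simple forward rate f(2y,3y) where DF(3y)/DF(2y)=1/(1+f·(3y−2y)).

1 1/2 99/100
2 1 4857/5000
3 3/2 1201/1250
4 2 9397/10000
5 5/2 8987/10000
6 3 2213/2500
7 7/2 2207/2500
f(2y,3y) = ((9397/10000)/(2213/2500) − 1)/(1) = 545/8852 ≈ 6.1568%

step 1 [0.5y] swap r/2=1/99: DF=(1 − 1/99·(0))/(1+1/99) = 99/100 ≈ 0.990000
step 2 [1y] zero: DF = P = 4857/5000 ≈ 0.971400
step 3 [1.5y] zero: DF = P = 1201/1250 ≈ 0.960800
step 4 [2y] zero: DF = P = 9397/10000 ≈ 0.939700
step 5 [2.5y] swap r/2=1013/47606: DF=(1 − 1013/47606·(0.990000+0.971400+0.960800+0.939700))/(1+1013/47606) = 8987/10000 ≈ 0.898700
step 6 [3y] swap r/2=574/28229: DF=(1 − 574/28229·(0.990000+0.971400+0.960800+0.939700+0.898700))/(1+574/28229) = 2213/2500 ≈ 0.885200
step 7 [3.5y] swap r/2=586/32643: DF=(1 − 586/32643·(0.990000+0.971400+0.960800+0.939700+0.898700+0.885200))/(1+586/32643) = 2207/2500 ≈ 0.882800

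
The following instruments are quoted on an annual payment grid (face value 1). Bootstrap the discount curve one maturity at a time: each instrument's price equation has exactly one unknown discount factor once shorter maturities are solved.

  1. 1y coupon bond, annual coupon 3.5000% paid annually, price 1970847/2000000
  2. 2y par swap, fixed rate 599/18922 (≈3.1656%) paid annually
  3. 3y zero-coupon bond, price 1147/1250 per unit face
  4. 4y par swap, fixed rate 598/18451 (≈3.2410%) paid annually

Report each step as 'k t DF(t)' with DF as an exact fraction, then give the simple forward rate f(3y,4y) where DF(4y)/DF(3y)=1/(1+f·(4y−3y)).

step 1 [1y] bond c/1=7/200: DF=(1970847/2000000 − 7/200·(0))/(1+7/200) = 9521/10000 ≈ 0.952100
step 2 [2y] swap r/1=599/18922: DF=(1 − 599/18922·(0.952100))/(1+599/18922) = 9401/10000 ≈ 0.940100
step 3 [3y] zero: DF = P = 1147/1250 ≈ 0.917600
step 4 [4y] swap r/1=598/18451: DF=(1 − 598/18451·(0.952100+0.940100+0.917600))/(1+598/18451) = 2201/2500 ≈ 0.880400

1 1 9521/10000
2 2 9401/10000
3 3 1147/1250
4 4 2201/2500
f(3y,4y) = ((1147/1250)/(2201/2500) − 1)/(1) = 3/71 ≈ 4.2254%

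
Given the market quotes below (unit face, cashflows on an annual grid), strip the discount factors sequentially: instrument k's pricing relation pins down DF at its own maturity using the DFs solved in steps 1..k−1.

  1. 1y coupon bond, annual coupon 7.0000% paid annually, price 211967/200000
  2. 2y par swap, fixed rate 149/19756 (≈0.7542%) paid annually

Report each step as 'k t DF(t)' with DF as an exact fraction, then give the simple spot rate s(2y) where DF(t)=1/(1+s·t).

step 1 [1y] bond c/1=7/100: DF=(211967/200000 − 7/100·(0))/(1+7/100) = 1981/2000 ≈ 0.990500
step 2 [2y] swap r/1=149/19756: DF=(1 − 149/19756·(0.990500))/(1+149/19756) = 9851/10000 ≈ 0.985100

1 1 1981/2000
2 2 9851/10000
s(2y) = (1/(9851/10000) − 1)/(2) = 149/19702 ≈ 0.7563%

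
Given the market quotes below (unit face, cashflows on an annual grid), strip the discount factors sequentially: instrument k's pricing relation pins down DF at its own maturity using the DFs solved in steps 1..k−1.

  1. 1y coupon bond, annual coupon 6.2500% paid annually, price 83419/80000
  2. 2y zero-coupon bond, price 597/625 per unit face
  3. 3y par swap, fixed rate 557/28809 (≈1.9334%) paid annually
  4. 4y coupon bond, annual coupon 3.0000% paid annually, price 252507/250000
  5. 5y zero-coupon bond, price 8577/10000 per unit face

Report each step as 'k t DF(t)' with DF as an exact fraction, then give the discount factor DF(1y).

step 1 [1y] bond c/1=1/16: DF=(83419/80000 − 1/16·(0))/(1+1/16) = 4907/5000 ≈ 0.981400
step 2 [2y] zero: DF = P = 597/625 ≈ 0.955200
step 3 [3y] swap r/1=557/28809: DF=(1 − 557/28809·(0.981400+0.955200))/(1+557/28809) = 9443/10000 ≈ 0.944300
step 4 [4y] bond c/1=3/100: DF=(252507/250000 − 3/100·(0.981400+0.955200+0.944300))/(1+3/100) = 8967/10000 ≈ 0.896700
step 5 [5y] zero: DF = P = 8577/10000 ≈ 0.857700

1 1 4907/5000
2 2 597/625
3 3 9443/10000
4 4 8967/10000
5 5 8577/10000
DF(1y) = 4907/5000 ≈ 0.981400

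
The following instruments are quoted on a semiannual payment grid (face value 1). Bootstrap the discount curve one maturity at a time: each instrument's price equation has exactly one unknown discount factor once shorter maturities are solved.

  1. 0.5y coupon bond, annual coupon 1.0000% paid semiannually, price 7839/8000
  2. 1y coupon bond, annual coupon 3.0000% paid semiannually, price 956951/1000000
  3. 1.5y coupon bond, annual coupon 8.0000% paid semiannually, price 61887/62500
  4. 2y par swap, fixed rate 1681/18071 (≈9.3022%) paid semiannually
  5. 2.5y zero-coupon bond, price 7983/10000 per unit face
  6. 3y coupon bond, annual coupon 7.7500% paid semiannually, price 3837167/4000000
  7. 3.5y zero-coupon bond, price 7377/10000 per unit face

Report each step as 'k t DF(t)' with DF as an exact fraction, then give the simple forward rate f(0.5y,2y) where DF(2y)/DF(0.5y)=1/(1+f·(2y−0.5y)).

step 1 [0.5y] bond c/2=1/200: DF=(7839/8000 − 1/200·(0))/(1+1/200) = 39/40 ≈ 0.975000
step 2 [1y] bond c/2=3/200: DF=(956951/1000000 − 3/200·(0.975000))/(1+3/200) = 2321/2500 ≈ 0.928400
step 3 [1.5y] bond c/2=1/25: DF=(61887/62500 − 1/25·(0.975000+0.928400))/(1+1/25) = 8789/10000 ≈ 0.878900
step 4 [2y] swap r/2=1681/36142: DF=(1 − 1681/36142·(0.975000+0.928400+0.878900))/(1+1681/36142) = 8319/10000 ≈ 0.831900
step 5 [2.5y] zero: DF = P = 7983/10000 ≈ 0.798300
step 6 [3y] bond c/2=31/800: DF=(3837167/4000000 − 31/800·(0.975000+0.928400+0.878900+0.831900+0.798300))/(1+31/800) = 7589/10000 ≈ 0.758900
step 7 [3.5y] zero: DF = P = 7377/10000 ≈ 0.737700

1 1/2 39/40
2 1 2321/2500
3 3/2 8789/10000
4 2 8319/10000
5 5/2 7983/10000
6 3 7589/10000
7 7/2 7377/10000
f(0.5y,2y) = ((39/40)/(8319/10000) − 1)/(3/2) = 318/2773 ≈ 11.4677%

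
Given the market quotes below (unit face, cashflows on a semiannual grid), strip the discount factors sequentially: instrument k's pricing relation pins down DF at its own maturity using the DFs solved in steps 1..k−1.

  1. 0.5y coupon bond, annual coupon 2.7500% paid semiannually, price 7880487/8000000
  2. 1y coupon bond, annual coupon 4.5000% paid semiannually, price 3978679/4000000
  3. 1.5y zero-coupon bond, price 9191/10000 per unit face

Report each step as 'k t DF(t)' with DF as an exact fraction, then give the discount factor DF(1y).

1 1/2 9717/10000
2 1 4757/5000
3 3/2 9191/10000
DF(1y) = 4757/5000 ≈ 0.951400

step 1 [0.5y] bond c/2=11/800: DF=(7880487/8000000 − 11/800·(0))/(1+11/800) = 9717/10000 ≈ 0.971700
step 2 [1y] bond c/2=9/400: DF=(3978679/4000000 − 9/400·(0.971700))/(1+9/400) = 4757/5000 ≈ 0.951400
step 3 [1.5y] zero: DF = P = 9191/10000 ≈ 0.919100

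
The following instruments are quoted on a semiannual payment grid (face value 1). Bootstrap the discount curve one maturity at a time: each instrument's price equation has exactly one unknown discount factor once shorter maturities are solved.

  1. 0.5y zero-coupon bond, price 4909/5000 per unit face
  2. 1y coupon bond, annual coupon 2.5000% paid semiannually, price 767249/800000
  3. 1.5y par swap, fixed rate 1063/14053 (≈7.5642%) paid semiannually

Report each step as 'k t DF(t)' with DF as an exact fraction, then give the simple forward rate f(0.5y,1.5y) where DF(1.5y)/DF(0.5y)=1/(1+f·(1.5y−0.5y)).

1 1/2 4909/5000
2 1 9351/10000
3 3/2 8937/10000
f(0.5y,1.5y) = ((4909/5000)/(8937/10000) − 1)/(1) = 881/8937 ≈ 9.8579%

step 1 [0.5y] zero: DF = P = 4909/5000 ≈ 0.981800
step 2 [1y] bond c/2=1/80: DF=(767249/800000 − 1/80·(0.981800))/(1+1/80) = 9351/10000 ≈ 0.935100
step 3 [1.5y] swap r/2=1063/28106: DF=(1 − 1063/28106·(0.981800+0.935100))/(1+1063/28106) = 8937/10000 ≈ 0.893700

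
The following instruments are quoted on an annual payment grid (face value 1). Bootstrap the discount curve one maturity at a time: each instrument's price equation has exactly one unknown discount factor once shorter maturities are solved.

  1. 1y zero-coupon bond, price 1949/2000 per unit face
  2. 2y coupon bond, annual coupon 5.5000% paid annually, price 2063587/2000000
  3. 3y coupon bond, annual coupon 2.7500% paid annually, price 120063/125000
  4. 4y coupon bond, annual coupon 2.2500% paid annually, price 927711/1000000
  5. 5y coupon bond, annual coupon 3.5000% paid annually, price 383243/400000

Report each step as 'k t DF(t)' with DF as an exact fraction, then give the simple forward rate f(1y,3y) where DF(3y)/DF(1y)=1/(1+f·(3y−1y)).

step 1 [1y] zero: DF = P = 1949/2000 ≈ 0.974500
step 2 [2y] bond c/1=11/200: DF=(2063587/2000000 − 11/200·(0.974500))/(1+11/200) = 1159/1250 ≈ 0.927200
step 3 [3y] bond c/1=11/400: DF=(120063/125000 − 11/400·(0.974500+0.927200))/(1+11/400) = 8839/10000 ≈ 0.883900
step 4 [4y] bond c/1=9/400: DF=(927711/1000000 − 9/400·(0.974500+0.927200+0.883900))/(1+9/400) = 423/500 ≈ 0.846000
step 5 [5y] bond c/1=7/200: DF=(383243/400000 − 7/200·(0.974500+0.927200+0.883900+0.846000))/(1+7/200) = 8029/10000 ≈ 0.802900

1 1 1949/2000
2 2 1159/1250
3 3 8839/10000
4 4 423/500
5 5 8029/10000
f(1y,3y) = ((1949/2000)/(8839/10000) − 1)/(2) = 453/8839 ≈ 5.1250%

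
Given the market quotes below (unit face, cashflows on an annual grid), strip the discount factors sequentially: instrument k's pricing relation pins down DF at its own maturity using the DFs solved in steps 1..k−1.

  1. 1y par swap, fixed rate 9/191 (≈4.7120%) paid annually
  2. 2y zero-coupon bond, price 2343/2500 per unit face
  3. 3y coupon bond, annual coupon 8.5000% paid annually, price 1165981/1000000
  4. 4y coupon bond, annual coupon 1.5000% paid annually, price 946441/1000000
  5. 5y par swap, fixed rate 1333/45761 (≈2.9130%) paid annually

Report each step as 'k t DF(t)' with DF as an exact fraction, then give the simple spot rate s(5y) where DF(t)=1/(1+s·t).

1 1 191/200
2 2 2343/2500
3 3 579/625
4 4 2227/2500
5 5 8667/10000
s(5y) = (1/(8667/10000) − 1)/(5) = 1333/43335 ≈ 3.0760%

step 1 [1y] swap r/1=9/191: DF=(1 − 9/191·(0))/(1+9/191) = 191/200 ≈ 0.955000
step 2 [2y] zero: DF = P = 2343/2500 ≈ 0.937200
step 3 [3y] bond c/1=17/200: DF=(1165981/1000000 − 17/200·(0.955000+0.937200))/(1+17/200) = 579/625 ≈ 0.926400
step 4 [4y] bond c/1=3/200: DF=(946441/1000000 − 3/200·(0.955000+0.937200+0.926400))/(1+3/200) = 2227/2500 ≈ 0.890800
step 5 [5y] swap r/1=1333/45761: DF=(1 − 1333/45761·(0.955000+0.937200+0.926400+0.890800))/(1+1333/45761) = 8667/10000 ≈ 0.866700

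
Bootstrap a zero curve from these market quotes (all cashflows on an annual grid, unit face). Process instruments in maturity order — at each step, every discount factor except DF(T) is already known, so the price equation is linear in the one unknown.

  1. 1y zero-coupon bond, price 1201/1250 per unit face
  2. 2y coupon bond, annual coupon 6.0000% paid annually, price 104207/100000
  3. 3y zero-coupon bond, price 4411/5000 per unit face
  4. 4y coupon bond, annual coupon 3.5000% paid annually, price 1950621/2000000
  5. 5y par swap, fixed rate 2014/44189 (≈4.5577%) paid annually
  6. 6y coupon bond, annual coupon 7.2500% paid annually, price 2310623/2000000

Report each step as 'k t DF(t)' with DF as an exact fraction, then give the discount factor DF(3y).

1 1 1201/1250
2 2 9287/10000
3 3 4411/5000
4 4 4243/5000
5 5 3993/5000
6 6 1557/2000
DF(3y) = 4411/5000 ≈ 0.882200

step 1 [1y] zero: DF = P = 1201/1250 ≈ 0.960800
step 2 [2y] bond c/1=3/50: DF=(104207/100000 − 3/50·(0.960800))/(1+3/50) = 9287/10000 ≈ 0.928700
step 3 [3y] zero: DF = P = 4411/5000 ≈ 0.882200
step 4 [4y] bond c/1=7/200: DF=(1950621/2000000 − 7/200·(0.960800+0.928700+0.882200))/(1+7/200) = 4243/5000 ≈ 0.848600
step 5 [5y] swap r/1=2014/44189: DF=(1 − 2014/44189·(0.960800+0.928700+0.882200+0.848600))/(1+2014/44189) = 3993/5000 ≈ 0.798600
step 6 [6y] bond c/1=29/400: DF=(2310623/2000000 − 29/400·(0.960800+0.928700+0.882200+0.848600+0.798600))/(1+29/400) = 1557/2000 ≈ 0.778500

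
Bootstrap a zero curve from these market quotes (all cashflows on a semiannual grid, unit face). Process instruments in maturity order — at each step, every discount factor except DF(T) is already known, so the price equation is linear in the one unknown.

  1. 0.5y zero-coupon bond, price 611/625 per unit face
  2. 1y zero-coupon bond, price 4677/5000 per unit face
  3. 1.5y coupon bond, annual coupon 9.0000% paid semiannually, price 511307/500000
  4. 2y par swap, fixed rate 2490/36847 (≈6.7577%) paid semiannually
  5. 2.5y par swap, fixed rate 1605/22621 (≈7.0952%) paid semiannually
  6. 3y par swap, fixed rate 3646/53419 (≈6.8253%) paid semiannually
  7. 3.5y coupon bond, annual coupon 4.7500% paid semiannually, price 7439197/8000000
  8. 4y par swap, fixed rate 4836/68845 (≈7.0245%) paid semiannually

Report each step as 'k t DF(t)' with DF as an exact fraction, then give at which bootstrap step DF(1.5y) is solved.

step 1 [0.5y] zero: DF = P = 611/625 ≈ 0.977600
step 2 [1y] zero: DF = P = 4677/5000 ≈ 0.935400
step 3 [1.5y] bond c/2=9/200: DF=(511307/500000 − 9/200·(0.977600+0.935400))/(1+9/200) = 4481/5000 ≈ 0.896200
step 4 [2y] swap r/2=1245/36847: DF=(1 − 1245/36847·(0.977600+0.935400+0.896200))/(1+1245/36847) = 1751/2000 ≈ 0.875500
step 5 [2.5y] swap r/2=1605/45242: DF=(1 − 1605/45242·(0.977600+0.935400+0.896200+0.875500))/(1+1605/45242) = 1679/2000 ≈ 0.839500
step 6 [3y] swap r/2=1823/53419: DF=(1 − 1823/53419·(0.977600+0.935400+0.896200+0.875500+0.839500))/(1+1823/53419) = 8177/10000 ≈ 0.817700
step 7 [3.5y] bond c/2=19/800: DF=(7439197/8000000 − 19/800·(0.977600+0.935400+0.896200+0.875500+0.839500+0.817700))/(1+19/800) = 1961/2500 ≈ 0.784400
step 8 [4y] swap r/2=2418/68845: DF=(1 − 2418/68845·(0.977600+0.935400+0.896200+0.875500+0.839500+0.817700+0.784400))/(1+2418/68845) = 3791/5000 ≈ 0.758200

1 1/2 611/625
2 1 4677/5000
3 3/2 4481/5000
4 2 1751/2000
5 5/2 1679/2000
6 3 8177/10000
7 7/2 1961/2500
8 4 3791/5000
DF(1.5y) is solved at step 3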